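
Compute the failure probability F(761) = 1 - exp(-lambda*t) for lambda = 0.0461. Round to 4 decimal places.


lambda = 0.0461, t = 761
lambda * t = 35.0821
exp(-35.0821) = 0.0
F(t) = 1 - 0.0
F(t) = 1.0

1.0


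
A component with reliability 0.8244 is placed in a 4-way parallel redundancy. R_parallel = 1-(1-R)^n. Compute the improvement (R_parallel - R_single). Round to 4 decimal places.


R_single = 0.8244, n = 4
1 - R_single = 0.1756
(1 - R_single)^n = 0.1756^4 = 0.001
R_parallel = 1 - 0.001 = 0.999
Improvement = 0.999 - 0.8244
Improvement = 0.1746

0.1746


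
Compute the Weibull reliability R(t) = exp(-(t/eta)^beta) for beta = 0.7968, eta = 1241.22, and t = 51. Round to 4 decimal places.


beta = 0.7968, eta = 1241.22, t = 51
t/eta = 51 / 1241.22 = 0.0411
(t/eta)^beta = 0.0411^0.7968 = 0.0786
R(t) = exp(-0.0786)
R(t) = 0.9244

0.9244


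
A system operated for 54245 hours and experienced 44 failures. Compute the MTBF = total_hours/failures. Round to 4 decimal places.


total_hours = 54245
failures = 44
MTBF = 54245 / 44
MTBF = 1232.8409

1232.8409


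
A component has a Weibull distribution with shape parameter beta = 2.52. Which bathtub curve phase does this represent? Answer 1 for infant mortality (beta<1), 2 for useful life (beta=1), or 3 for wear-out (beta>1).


beta = 2.52
Compare beta to 1:
beta < 1 => infant mortality (phase 1)
beta = 1 => useful life (phase 2)
beta > 1 => wear-out (phase 3)
Since beta = 2.52, this is wear-out (increasing failure rate)
Phase = 3

3


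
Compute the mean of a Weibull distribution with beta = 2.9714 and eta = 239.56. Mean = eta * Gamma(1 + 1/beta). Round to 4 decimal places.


beta = 2.9714, eta = 239.56
1/beta = 0.3365
1 + 1/beta = 1.3365
Gamma(1.3365) = 0.8926
Mean = 239.56 * 0.8926
Mean = 213.8328

213.8328


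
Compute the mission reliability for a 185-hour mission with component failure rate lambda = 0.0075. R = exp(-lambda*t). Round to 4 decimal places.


lambda = 0.0075
mission_time = 185
lambda * t = 0.0075 * 185 = 1.3875
R = exp(-1.3875)
R = 0.2497

0.2497


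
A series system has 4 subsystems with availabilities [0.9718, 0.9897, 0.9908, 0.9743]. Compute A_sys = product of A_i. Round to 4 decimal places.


Subsystems: [0.9718, 0.9897, 0.9908, 0.9743]
After subsystem 1 (A=0.9718): product = 0.9718
After subsystem 2 (A=0.9897): product = 0.9618
After subsystem 3 (A=0.9908): product = 0.9529
After subsystem 4 (A=0.9743): product = 0.9285
A_sys = 0.9285

0.9285


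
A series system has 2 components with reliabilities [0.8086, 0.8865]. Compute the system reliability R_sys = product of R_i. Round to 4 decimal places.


Components: [0.8086, 0.8865]
After component 1 (R=0.8086): product = 0.8086
After component 2 (R=0.8865): product = 0.7168
R_sys = 0.7168

0.7168


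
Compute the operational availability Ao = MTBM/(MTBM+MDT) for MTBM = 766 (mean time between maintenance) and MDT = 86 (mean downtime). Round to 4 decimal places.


MTBM = 766
MDT = 86
MTBM + MDT = 852
Ao = 766 / 852
Ao = 0.8991

0.8991


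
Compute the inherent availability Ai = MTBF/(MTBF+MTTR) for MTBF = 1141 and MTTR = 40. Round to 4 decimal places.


MTBF = 1141
MTTR = 40
MTBF + MTTR = 1181
Ai = 1141 / 1181
Ai = 0.9661

0.9661


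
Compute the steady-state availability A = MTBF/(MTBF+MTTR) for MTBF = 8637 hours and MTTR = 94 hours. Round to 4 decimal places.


MTBF = 8637
MTTR = 94
MTBF + MTTR = 8731
A = 8637 / 8731
A = 0.9892

0.9892


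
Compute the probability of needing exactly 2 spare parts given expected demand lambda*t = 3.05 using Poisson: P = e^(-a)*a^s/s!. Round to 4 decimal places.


a = 3.05, s = 2
e^(-a) = e^(-3.05) = 0.0474
a^s = 3.05^2 = 9.3025
s! = 2
P = 0.0474 * 9.3025 / 2
P = 0.2203

0.2203


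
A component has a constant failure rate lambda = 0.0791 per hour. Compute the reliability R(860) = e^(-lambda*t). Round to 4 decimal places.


lambda = 0.0791
t = 860
lambda * t = 68.026
R(t) = e^(-68.026)
R(t) = 0.0

0.0


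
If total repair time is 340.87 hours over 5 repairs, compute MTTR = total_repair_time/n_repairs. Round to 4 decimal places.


total_repair_time = 340.87
n_repairs = 5
MTTR = 340.87 / 5
MTTR = 68.174

68.174


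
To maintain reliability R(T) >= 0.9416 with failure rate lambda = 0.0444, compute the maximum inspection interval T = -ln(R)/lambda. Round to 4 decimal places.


R_target = 0.9416
lambda = 0.0444
-ln(0.9416) = 0.0602
T = 0.0602 / 0.0444
T = 1.3553

1.3553


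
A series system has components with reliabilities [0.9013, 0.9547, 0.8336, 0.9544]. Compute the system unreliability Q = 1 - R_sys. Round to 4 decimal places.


Components: [0.9013, 0.9547, 0.8336, 0.9544]
After component 1: product = 0.9013
After component 2: product = 0.8605
After component 3: product = 0.7173
After component 4: product = 0.6846
R_sys = 0.6846
Q = 1 - 0.6846 = 0.3154

0.3154


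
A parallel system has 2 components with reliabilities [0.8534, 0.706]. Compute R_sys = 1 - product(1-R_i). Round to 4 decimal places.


Components: [0.8534, 0.706]
(1 - 0.8534) = 0.1466, running product = 0.1466
(1 - 0.706) = 0.294, running product = 0.0431
Product of (1-R_i) = 0.0431
R_sys = 1 - 0.0431 = 0.9569

0.9569


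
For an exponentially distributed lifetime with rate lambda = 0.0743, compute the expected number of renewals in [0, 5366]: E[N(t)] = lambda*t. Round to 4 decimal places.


lambda = 0.0743
t = 5366
E[N(t)] = lambda * t
E[N(t)] = 0.0743 * 5366
E[N(t)] = 398.6938

398.6938


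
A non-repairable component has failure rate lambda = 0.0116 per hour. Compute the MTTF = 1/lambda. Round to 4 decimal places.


lambda = 0.0116
MTTF = 1 / 0.0116
MTTF = 86.2069

86.2069


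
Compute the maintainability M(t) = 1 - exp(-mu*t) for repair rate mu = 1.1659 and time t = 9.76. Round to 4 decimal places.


mu = 1.1659, t = 9.76
mu * t = 1.1659 * 9.76 = 11.3792
exp(-11.3792) = 0.0
M(t) = 1 - 0.0
M(t) = 1.0

1.0


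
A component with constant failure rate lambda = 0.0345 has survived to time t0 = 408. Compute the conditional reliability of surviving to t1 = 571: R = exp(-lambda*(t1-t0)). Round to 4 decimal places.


lambda = 0.0345
t0 = 408, t1 = 571
t1 - t0 = 163
lambda * (t1-t0) = 0.0345 * 163 = 5.6235
R = exp(-5.6235)
R = 0.0036

0.0036


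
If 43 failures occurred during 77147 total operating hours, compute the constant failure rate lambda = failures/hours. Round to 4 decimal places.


failures = 43
total_hours = 77147
lambda = 43 / 77147
lambda = 0.0006

0.0006


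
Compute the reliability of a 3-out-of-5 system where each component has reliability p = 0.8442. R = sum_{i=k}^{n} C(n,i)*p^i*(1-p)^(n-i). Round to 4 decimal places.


k = 3, n = 5, p = 0.8442
i=3: C(5,3)=10 * 0.8442^3 * 0.1558^2 = 0.146
i=4: C(5,4)=5 * 0.8442^4 * 0.1558^1 = 0.3957
i=5: C(5,5)=1 * 0.8442^5 * 0.1558^0 = 0.4288
R = sum of terms = 0.9705

0.9705


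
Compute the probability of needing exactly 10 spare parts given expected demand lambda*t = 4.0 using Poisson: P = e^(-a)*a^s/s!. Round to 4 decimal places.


a = 4.0, s = 10
e^(-a) = e^(-4.0) = 0.0183
a^s = 4.0^10 = 1048576.0
s! = 3628800
P = 0.0183 * 1048576.0 / 3628800
P = 0.0053

0.0053


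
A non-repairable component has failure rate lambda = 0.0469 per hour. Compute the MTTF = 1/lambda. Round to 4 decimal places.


lambda = 0.0469
MTTF = 1 / 0.0469
MTTF = 21.322

21.322


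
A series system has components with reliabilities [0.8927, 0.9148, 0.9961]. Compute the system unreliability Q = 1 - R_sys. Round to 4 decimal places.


Components: [0.8927, 0.9148, 0.9961]
After component 1: product = 0.8927
After component 2: product = 0.8166
After component 3: product = 0.8135
R_sys = 0.8135
Q = 1 - 0.8135 = 0.1865

0.1865


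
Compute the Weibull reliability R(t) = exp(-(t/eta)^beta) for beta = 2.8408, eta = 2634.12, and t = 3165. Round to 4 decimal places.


beta = 2.8408, eta = 2634.12, t = 3165
t/eta = 3165 / 2634.12 = 1.2015
(t/eta)^beta = 1.2015^2.8408 = 1.6847
R(t) = exp(-1.6847)
R(t) = 0.1855

0.1855


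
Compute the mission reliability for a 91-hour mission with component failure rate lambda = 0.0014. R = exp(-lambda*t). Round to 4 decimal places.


lambda = 0.0014
mission_time = 91
lambda * t = 0.0014 * 91 = 0.1274
R = exp(-0.1274)
R = 0.8804

0.8804


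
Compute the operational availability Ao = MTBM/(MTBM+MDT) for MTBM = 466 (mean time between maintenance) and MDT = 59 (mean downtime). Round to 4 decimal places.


MTBM = 466
MDT = 59
MTBM + MDT = 525
Ao = 466 / 525
Ao = 0.8876

0.8876


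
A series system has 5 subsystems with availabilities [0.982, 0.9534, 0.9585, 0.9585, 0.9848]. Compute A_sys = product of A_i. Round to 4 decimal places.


Subsystems: [0.982, 0.9534, 0.9585, 0.9585, 0.9848]
After subsystem 1 (A=0.982): product = 0.982
After subsystem 2 (A=0.9534): product = 0.9362
After subsystem 3 (A=0.9585): product = 0.8974
After subsystem 4 (A=0.9585): product = 0.8601
After subsystem 5 (A=0.9848): product = 0.8471
A_sys = 0.8471

0.8471


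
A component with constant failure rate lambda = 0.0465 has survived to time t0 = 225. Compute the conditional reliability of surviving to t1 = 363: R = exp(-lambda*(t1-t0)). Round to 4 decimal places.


lambda = 0.0465
t0 = 225, t1 = 363
t1 - t0 = 138
lambda * (t1-t0) = 0.0465 * 138 = 6.417
R = exp(-6.417)
R = 0.0016

0.0016


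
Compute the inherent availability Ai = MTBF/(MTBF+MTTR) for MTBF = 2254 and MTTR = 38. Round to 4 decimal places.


MTBF = 2254
MTTR = 38
MTBF + MTTR = 2292
Ai = 2254 / 2292
Ai = 0.9834

0.9834


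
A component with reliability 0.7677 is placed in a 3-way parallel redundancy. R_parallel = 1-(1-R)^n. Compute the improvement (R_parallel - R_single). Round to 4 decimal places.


R_single = 0.7677, n = 3
1 - R_single = 0.2323
(1 - R_single)^n = 0.2323^3 = 0.0125
R_parallel = 1 - 0.0125 = 0.9875
Improvement = 0.9875 - 0.7677
Improvement = 0.2198

0.2198


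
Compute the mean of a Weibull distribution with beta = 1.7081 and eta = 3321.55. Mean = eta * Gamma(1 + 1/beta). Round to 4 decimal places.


beta = 1.7081, eta = 3321.55
1/beta = 0.5854
1 + 1/beta = 1.5854
Gamma(1.5854) = 0.892
Mean = 3321.55 * 0.892
Mean = 2962.6867

2962.6867


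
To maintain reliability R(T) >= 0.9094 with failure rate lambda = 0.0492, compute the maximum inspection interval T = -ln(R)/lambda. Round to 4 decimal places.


R_target = 0.9094
lambda = 0.0492
-ln(0.9094) = 0.095
T = 0.095 / 0.0492
T = 1.9303

1.9303


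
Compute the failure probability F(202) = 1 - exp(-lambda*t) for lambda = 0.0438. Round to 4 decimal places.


lambda = 0.0438, t = 202
lambda * t = 8.8476
exp(-8.8476) = 0.0001
F(t) = 1 - 0.0001
F(t) = 0.9999

0.9999


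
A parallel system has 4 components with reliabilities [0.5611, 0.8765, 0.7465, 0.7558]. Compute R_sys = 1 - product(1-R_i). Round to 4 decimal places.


Components: [0.5611, 0.8765, 0.7465, 0.7558]
(1 - 0.5611) = 0.4389, running product = 0.4389
(1 - 0.8765) = 0.1235, running product = 0.0542
(1 - 0.7465) = 0.2535, running product = 0.0137
(1 - 0.7558) = 0.2442, running product = 0.0034
Product of (1-R_i) = 0.0034
R_sys = 1 - 0.0034 = 0.9966

0.9966


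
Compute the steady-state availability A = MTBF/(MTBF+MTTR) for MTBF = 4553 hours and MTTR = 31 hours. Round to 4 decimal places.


MTBF = 4553
MTTR = 31
MTBF + MTTR = 4584
A = 4553 / 4584
A = 0.9932

0.9932


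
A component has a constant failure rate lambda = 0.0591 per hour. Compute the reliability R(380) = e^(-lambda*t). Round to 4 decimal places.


lambda = 0.0591
t = 380
lambda * t = 22.458
R(t) = e^(-22.458)
R(t) = 0.0

0.0


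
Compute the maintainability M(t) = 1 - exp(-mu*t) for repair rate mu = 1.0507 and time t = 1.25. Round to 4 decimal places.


mu = 1.0507, t = 1.25
mu * t = 1.0507 * 1.25 = 1.3134
exp(-1.3134) = 0.2689
M(t) = 1 - 0.2689
M(t) = 0.7311

0.7311


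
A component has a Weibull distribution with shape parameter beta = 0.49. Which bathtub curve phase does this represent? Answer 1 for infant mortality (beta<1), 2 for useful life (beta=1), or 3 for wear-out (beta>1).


beta = 0.49
Compare beta to 1:
beta < 1 => infant mortality (phase 1)
beta = 1 => useful life (phase 2)
beta > 1 => wear-out (phase 3)
Since beta = 0.49, this is infant mortality (decreasing failure rate)
Phase = 1

1


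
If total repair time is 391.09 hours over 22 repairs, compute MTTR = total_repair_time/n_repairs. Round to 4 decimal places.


total_repair_time = 391.09
n_repairs = 22
MTTR = 391.09 / 22
MTTR = 17.7768

17.7768


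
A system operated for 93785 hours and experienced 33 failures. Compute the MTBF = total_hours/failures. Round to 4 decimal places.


total_hours = 93785
failures = 33
MTBF = 93785 / 33
MTBF = 2841.9697

2841.9697


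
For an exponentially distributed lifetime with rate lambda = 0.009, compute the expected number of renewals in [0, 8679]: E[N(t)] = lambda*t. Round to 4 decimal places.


lambda = 0.009
t = 8679
E[N(t)] = lambda * t
E[N(t)] = 0.009 * 8679
E[N(t)] = 78.111

78.111


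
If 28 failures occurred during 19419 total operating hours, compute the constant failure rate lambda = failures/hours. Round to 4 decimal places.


failures = 28
total_hours = 19419
lambda = 28 / 19419
lambda = 0.0014

0.0014


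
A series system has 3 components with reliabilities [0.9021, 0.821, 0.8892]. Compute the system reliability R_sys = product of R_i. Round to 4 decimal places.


Components: [0.9021, 0.821, 0.8892]
After component 1 (R=0.9021): product = 0.9021
After component 2 (R=0.821): product = 0.7406
After component 3 (R=0.8892): product = 0.6586
R_sys = 0.6586

0.6586


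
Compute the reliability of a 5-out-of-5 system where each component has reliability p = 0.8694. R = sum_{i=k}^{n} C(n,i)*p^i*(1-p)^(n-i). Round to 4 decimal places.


k = 5, n = 5, p = 0.8694
i=5: C(5,5)=1 * 0.8694^5 * 0.1306^0 = 0.4967
R = sum of terms = 0.4967

0.4967


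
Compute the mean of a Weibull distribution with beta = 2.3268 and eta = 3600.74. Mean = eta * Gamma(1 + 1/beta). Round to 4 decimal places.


beta = 2.3268, eta = 3600.74
1/beta = 0.4298
1 + 1/beta = 1.4298
Gamma(1.4298) = 0.886
Mean = 3600.74 * 0.886
Mean = 3190.4085

3190.4085


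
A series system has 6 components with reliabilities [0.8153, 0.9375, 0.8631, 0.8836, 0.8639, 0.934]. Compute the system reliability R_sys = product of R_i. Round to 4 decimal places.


Components: [0.8153, 0.9375, 0.8631, 0.8836, 0.8639, 0.934]
After component 1 (R=0.8153): product = 0.8153
After component 2 (R=0.9375): product = 0.7643
After component 3 (R=0.8631): product = 0.6597
After component 4 (R=0.8836): product = 0.5829
After component 5 (R=0.8639): product = 0.5036
After component 6 (R=0.934): product = 0.4703
R_sys = 0.4703

0.4703


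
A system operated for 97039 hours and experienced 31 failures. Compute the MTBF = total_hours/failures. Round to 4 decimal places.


total_hours = 97039
failures = 31
MTBF = 97039 / 31
MTBF = 3130.2903

3130.2903


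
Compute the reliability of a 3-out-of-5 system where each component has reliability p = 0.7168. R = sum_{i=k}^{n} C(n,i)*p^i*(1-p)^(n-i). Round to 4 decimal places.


k = 3, n = 5, p = 0.7168
i=3: C(5,3)=10 * 0.7168^3 * 0.2832^2 = 0.2954
i=4: C(5,4)=5 * 0.7168^4 * 0.2832^1 = 0.3738
i=5: C(5,5)=1 * 0.7168^5 * 0.2832^0 = 0.1892
R = sum of terms = 0.8584

0.8584


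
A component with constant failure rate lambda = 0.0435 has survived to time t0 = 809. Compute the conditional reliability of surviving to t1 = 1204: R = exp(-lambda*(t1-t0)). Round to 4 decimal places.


lambda = 0.0435
t0 = 809, t1 = 1204
t1 - t0 = 395
lambda * (t1-t0) = 0.0435 * 395 = 17.1825
R = exp(-17.1825)
R = 0.0

0.0


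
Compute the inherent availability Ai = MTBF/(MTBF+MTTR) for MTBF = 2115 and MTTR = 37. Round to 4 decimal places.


MTBF = 2115
MTTR = 37
MTBF + MTTR = 2152
Ai = 2115 / 2152
Ai = 0.9828

0.9828


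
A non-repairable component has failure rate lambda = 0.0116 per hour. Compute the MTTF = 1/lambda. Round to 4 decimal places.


lambda = 0.0116
MTTF = 1 / 0.0116
MTTF = 86.2069

86.2069


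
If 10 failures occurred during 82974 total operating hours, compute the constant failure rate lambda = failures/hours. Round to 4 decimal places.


failures = 10
total_hours = 82974
lambda = 10 / 82974
lambda = 0.0001

0.0001


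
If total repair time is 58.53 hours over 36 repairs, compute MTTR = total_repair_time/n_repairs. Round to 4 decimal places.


total_repair_time = 58.53
n_repairs = 36
MTTR = 58.53 / 36
MTTR = 1.6258

1.6258


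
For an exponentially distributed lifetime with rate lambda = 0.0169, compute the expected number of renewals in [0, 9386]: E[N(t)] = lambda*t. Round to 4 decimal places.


lambda = 0.0169
t = 9386
E[N(t)] = lambda * t
E[N(t)] = 0.0169 * 9386
E[N(t)] = 158.6234

158.6234


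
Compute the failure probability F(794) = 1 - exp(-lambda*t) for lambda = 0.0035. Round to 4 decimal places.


lambda = 0.0035, t = 794
lambda * t = 2.779
exp(-2.779) = 0.0621
F(t) = 1 - 0.0621
F(t) = 0.9379

0.9379


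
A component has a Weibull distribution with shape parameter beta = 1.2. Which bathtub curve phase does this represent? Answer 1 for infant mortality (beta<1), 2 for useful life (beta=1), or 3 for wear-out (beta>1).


beta = 1.2
Compare beta to 1:
beta < 1 => infant mortality (phase 1)
beta = 1 => useful life (phase 2)
beta > 1 => wear-out (phase 3)
Since beta = 1.2, this is wear-out (increasing failure rate)
Phase = 3

3


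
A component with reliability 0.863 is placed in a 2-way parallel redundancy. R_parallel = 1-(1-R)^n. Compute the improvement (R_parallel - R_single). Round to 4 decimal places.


R_single = 0.863, n = 2
1 - R_single = 0.137
(1 - R_single)^n = 0.137^2 = 0.0188
R_parallel = 1 - 0.0188 = 0.9812
Improvement = 0.9812 - 0.863
Improvement = 0.1182

0.1182


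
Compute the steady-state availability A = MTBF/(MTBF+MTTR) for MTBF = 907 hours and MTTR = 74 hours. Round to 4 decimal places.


MTBF = 907
MTTR = 74
MTBF + MTTR = 981
A = 907 / 981
A = 0.9246

0.9246


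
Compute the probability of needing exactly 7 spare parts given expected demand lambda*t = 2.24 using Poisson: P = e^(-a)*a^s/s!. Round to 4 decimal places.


a = 2.24, s = 7
e^(-a) = e^(-2.24) = 0.1065
a^s = 2.24^7 = 282.9672
s! = 5040
P = 0.1065 * 282.9672 / 5040
P = 0.006

0.006


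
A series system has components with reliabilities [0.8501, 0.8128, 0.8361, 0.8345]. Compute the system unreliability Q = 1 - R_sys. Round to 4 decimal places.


Components: [0.8501, 0.8128, 0.8361, 0.8345]
After component 1: product = 0.8501
After component 2: product = 0.691
After component 3: product = 0.5777
After component 4: product = 0.4821
R_sys = 0.4821
Q = 1 - 0.4821 = 0.5179

0.5179


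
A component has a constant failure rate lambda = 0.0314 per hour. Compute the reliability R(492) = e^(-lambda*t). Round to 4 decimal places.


lambda = 0.0314
t = 492
lambda * t = 15.4488
R(t) = e^(-15.4488)
R(t) = 0.0

0.0


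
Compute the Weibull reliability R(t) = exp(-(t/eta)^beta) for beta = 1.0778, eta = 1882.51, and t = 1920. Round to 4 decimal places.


beta = 1.0778, eta = 1882.51, t = 1920
t/eta = 1920 / 1882.51 = 1.0199
(t/eta)^beta = 1.0199^1.0778 = 1.0215
R(t) = exp(-1.0215)
R(t) = 0.3601

0.3601


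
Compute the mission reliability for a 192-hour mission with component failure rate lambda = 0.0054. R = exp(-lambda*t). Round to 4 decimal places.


lambda = 0.0054
mission_time = 192
lambda * t = 0.0054 * 192 = 1.0368
R = exp(-1.0368)
R = 0.3546

0.3546


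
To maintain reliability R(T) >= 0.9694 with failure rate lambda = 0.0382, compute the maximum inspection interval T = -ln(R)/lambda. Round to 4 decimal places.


R_target = 0.9694
lambda = 0.0382
-ln(0.9694) = 0.0311
T = 0.0311 / 0.0382
T = 0.8136

0.8136


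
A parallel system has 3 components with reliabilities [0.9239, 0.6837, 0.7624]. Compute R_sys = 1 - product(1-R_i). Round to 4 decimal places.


Components: [0.9239, 0.6837, 0.7624]
(1 - 0.9239) = 0.0761, running product = 0.0761
(1 - 0.6837) = 0.3163, running product = 0.0241
(1 - 0.7624) = 0.2376, running product = 0.0057
Product of (1-R_i) = 0.0057
R_sys = 1 - 0.0057 = 0.9943

0.9943


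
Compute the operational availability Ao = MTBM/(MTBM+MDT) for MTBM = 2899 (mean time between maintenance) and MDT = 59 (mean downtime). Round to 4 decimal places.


MTBM = 2899
MDT = 59
MTBM + MDT = 2958
Ao = 2899 / 2958
Ao = 0.9801

0.9801


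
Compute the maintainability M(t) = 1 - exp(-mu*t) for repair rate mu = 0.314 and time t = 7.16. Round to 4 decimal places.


mu = 0.314, t = 7.16
mu * t = 0.314 * 7.16 = 2.2482
exp(-2.2482) = 0.1056
M(t) = 1 - 0.1056
M(t) = 0.8944

0.8944


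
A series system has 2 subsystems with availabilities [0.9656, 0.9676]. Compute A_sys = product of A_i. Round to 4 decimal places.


Subsystems: [0.9656, 0.9676]
After subsystem 1 (A=0.9656): product = 0.9656
After subsystem 2 (A=0.9676): product = 0.9343
A_sys = 0.9343

0.9343


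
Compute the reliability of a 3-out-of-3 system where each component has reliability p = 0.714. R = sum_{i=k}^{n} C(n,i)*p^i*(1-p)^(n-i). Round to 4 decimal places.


k = 3, n = 3, p = 0.714
i=3: C(3,3)=1 * 0.714^3 * 0.286^0 = 0.364
R = sum of terms = 0.364

0.364


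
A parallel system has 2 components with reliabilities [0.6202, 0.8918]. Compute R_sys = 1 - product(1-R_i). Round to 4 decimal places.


Components: [0.6202, 0.8918]
(1 - 0.6202) = 0.3798, running product = 0.3798
(1 - 0.8918) = 0.1082, running product = 0.0411
Product of (1-R_i) = 0.0411
R_sys = 1 - 0.0411 = 0.9589

0.9589


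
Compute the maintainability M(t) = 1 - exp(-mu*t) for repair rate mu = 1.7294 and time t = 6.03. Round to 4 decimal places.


mu = 1.7294, t = 6.03
mu * t = 1.7294 * 6.03 = 10.4283
exp(-10.4283) = 0.0
M(t) = 1 - 0.0
M(t) = 1.0

1.0


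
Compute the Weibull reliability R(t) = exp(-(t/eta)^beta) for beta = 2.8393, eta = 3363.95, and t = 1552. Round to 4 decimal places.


beta = 2.8393, eta = 3363.95, t = 1552
t/eta = 1552 / 3363.95 = 0.4614
(t/eta)^beta = 0.4614^2.8393 = 0.1112
R(t) = exp(-0.1112)
R(t) = 0.8948

0.8948


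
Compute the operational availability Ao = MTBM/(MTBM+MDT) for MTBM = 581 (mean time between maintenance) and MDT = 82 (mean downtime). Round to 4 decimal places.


MTBM = 581
MDT = 82
MTBM + MDT = 663
Ao = 581 / 663
Ao = 0.8763

0.8763


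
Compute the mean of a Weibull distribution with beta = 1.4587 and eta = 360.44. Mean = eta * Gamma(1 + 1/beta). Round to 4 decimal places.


beta = 1.4587, eta = 360.44
1/beta = 0.6855
1 + 1/beta = 1.6855
Gamma(1.6855) = 0.906
Mean = 360.44 * 0.906
Mean = 326.5509

326.5509


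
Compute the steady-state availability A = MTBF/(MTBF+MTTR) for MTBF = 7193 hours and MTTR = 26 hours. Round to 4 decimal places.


MTBF = 7193
MTTR = 26
MTBF + MTTR = 7219
A = 7193 / 7219
A = 0.9964

0.9964


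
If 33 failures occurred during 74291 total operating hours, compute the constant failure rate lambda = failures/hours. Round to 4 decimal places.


failures = 33
total_hours = 74291
lambda = 33 / 74291
lambda = 0.0004

0.0004


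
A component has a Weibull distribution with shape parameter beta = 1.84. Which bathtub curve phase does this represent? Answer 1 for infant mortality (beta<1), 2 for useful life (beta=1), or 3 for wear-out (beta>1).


beta = 1.84
Compare beta to 1:
beta < 1 => infant mortality (phase 1)
beta = 1 => useful life (phase 2)
beta > 1 => wear-out (phase 3)
Since beta = 1.84, this is wear-out (increasing failure rate)
Phase = 3

3


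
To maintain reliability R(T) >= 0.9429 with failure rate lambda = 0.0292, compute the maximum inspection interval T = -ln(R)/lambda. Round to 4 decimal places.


R_target = 0.9429
lambda = 0.0292
-ln(0.9429) = 0.0588
T = 0.0588 / 0.0292
T = 2.0135

2.0135


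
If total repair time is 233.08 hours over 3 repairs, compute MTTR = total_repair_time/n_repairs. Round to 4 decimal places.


total_repair_time = 233.08
n_repairs = 3
MTTR = 233.08 / 3
MTTR = 77.6933

77.6933


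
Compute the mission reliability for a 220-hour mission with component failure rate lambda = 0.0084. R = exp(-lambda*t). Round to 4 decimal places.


lambda = 0.0084
mission_time = 220
lambda * t = 0.0084 * 220 = 1.848
R = exp(-1.848)
R = 0.1576

0.1576


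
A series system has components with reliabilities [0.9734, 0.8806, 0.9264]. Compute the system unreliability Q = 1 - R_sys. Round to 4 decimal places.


Components: [0.9734, 0.8806, 0.9264]
After component 1: product = 0.9734
After component 2: product = 0.8572
After component 3: product = 0.7941
R_sys = 0.7941
Q = 1 - 0.7941 = 0.2059

0.2059


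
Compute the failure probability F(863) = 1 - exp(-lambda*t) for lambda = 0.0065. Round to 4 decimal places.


lambda = 0.0065, t = 863
lambda * t = 5.6095
exp(-5.6095) = 0.0037
F(t) = 1 - 0.0037
F(t) = 0.9963

0.9963


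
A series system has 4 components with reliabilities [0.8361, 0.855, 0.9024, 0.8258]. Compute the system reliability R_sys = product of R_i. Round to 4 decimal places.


Components: [0.8361, 0.855, 0.9024, 0.8258]
After component 1 (R=0.8361): product = 0.8361
After component 2 (R=0.855): product = 0.7149
After component 3 (R=0.9024): product = 0.6451
After component 4 (R=0.8258): product = 0.5327
R_sys = 0.5327

0.5327


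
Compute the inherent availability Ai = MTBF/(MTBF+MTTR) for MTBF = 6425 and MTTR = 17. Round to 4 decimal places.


MTBF = 6425
MTTR = 17
MTBF + MTTR = 6442
Ai = 6425 / 6442
Ai = 0.9974

0.9974


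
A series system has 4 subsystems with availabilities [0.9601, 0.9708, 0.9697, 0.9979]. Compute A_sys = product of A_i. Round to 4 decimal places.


Subsystems: [0.9601, 0.9708, 0.9697, 0.9979]
After subsystem 1 (A=0.9601): product = 0.9601
After subsystem 2 (A=0.9708): product = 0.9321
After subsystem 3 (A=0.9697): product = 0.9038
After subsystem 4 (A=0.9979): product = 0.9019
A_sys = 0.9019

0.9019


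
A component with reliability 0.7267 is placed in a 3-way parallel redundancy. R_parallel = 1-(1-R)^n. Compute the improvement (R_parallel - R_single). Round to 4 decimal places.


R_single = 0.7267, n = 3
1 - R_single = 0.2733
(1 - R_single)^n = 0.2733^3 = 0.0204
R_parallel = 1 - 0.0204 = 0.9796
Improvement = 0.9796 - 0.7267
Improvement = 0.2529

0.2529


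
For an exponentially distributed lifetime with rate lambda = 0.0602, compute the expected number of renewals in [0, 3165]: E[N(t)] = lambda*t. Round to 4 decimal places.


lambda = 0.0602
t = 3165
E[N(t)] = lambda * t
E[N(t)] = 0.0602 * 3165
E[N(t)] = 190.533

190.533


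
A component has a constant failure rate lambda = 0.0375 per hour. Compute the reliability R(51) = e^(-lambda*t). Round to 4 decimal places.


lambda = 0.0375
t = 51
lambda * t = 1.9125
R(t) = e^(-1.9125)
R(t) = 0.1477

0.1477


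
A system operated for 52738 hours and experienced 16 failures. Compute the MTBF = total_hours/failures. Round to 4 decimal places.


total_hours = 52738
failures = 16
MTBF = 52738 / 16
MTBF = 3296.125

3296.125


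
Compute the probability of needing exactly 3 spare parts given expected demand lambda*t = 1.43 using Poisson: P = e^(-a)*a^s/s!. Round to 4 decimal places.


a = 1.43, s = 3
e^(-a) = e^(-1.43) = 0.2393
a^s = 1.43^3 = 2.9242
s! = 6
P = 0.2393 * 2.9242 / 6
P = 0.1166

0.1166


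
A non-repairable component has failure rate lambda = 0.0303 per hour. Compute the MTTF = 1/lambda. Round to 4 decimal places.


lambda = 0.0303
MTTF = 1 / 0.0303
MTTF = 33.0033

33.0033


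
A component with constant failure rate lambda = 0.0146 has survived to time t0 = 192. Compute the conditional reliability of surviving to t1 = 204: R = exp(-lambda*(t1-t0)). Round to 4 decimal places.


lambda = 0.0146
t0 = 192, t1 = 204
t1 - t0 = 12
lambda * (t1-t0) = 0.0146 * 12 = 0.1752
R = exp(-0.1752)
R = 0.8393

0.8393


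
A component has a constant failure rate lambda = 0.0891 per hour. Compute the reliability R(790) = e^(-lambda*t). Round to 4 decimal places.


lambda = 0.0891
t = 790
lambda * t = 70.389
R(t) = e^(-70.389)
R(t) = 0.0

0.0


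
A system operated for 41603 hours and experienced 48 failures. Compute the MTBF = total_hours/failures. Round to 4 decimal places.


total_hours = 41603
failures = 48
MTBF = 41603 / 48
MTBF = 866.7292

866.7292


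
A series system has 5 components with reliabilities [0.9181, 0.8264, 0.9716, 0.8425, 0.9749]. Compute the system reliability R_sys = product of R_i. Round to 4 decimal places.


Components: [0.9181, 0.8264, 0.9716, 0.8425, 0.9749]
After component 1 (R=0.9181): product = 0.9181
After component 2 (R=0.8264): product = 0.7587
After component 3 (R=0.9716): product = 0.7372
After component 4 (R=0.8425): product = 0.6211
After component 5 (R=0.9749): product = 0.6055
R_sys = 0.6055

0.6055


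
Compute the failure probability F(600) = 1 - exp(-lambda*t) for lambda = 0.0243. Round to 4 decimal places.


lambda = 0.0243, t = 600
lambda * t = 14.58
exp(-14.58) = 0.0
F(t) = 1 - 0.0
F(t) = 1.0

1.0


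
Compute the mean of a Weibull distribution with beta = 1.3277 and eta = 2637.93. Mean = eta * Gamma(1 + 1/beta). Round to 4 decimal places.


beta = 1.3277, eta = 2637.93
1/beta = 0.7532
1 + 1/beta = 1.7532
Gamma(1.7532) = 0.9198
Mean = 2637.93 * 0.9198
Mean = 2426.342

2426.342


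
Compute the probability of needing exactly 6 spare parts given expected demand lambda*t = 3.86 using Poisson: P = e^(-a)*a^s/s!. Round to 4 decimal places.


a = 3.86, s = 6
e^(-a) = e^(-3.86) = 0.0211
a^s = 3.86^6 = 3307.6826
s! = 720
P = 0.0211 * 3307.6826 / 720
P = 0.0968

0.0968


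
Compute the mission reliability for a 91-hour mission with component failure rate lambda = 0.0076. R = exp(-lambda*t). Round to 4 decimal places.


lambda = 0.0076
mission_time = 91
lambda * t = 0.0076 * 91 = 0.6916
R = exp(-0.6916)
R = 0.5008

0.5008


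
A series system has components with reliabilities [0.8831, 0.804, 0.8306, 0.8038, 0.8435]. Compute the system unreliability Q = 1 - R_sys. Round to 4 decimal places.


Components: [0.8831, 0.804, 0.8306, 0.8038, 0.8435]
After component 1: product = 0.8831
After component 2: product = 0.71
After component 3: product = 0.5897
After component 4: product = 0.474
After component 5: product = 0.3998
R_sys = 0.3998
Q = 1 - 0.3998 = 0.6002

0.6002


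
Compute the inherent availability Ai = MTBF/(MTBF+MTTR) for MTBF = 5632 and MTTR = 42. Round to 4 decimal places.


MTBF = 5632
MTTR = 42
MTBF + MTTR = 5674
Ai = 5632 / 5674
Ai = 0.9926

0.9926


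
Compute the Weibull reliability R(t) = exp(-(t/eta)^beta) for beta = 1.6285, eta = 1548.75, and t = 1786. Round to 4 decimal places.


beta = 1.6285, eta = 1548.75, t = 1786
t/eta = 1786 / 1548.75 = 1.1532
(t/eta)^beta = 1.1532^1.6285 = 1.2613
R(t) = exp(-1.2613)
R(t) = 0.2833

0.2833


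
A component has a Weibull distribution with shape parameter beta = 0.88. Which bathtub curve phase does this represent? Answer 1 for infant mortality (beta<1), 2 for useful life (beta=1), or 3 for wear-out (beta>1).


beta = 0.88
Compare beta to 1:
beta < 1 => infant mortality (phase 1)
beta = 1 => useful life (phase 2)
beta > 1 => wear-out (phase 3)
Since beta = 0.88, this is infant mortality (decreasing failure rate)
Phase = 1

1


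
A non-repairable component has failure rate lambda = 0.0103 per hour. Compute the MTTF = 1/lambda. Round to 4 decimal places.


lambda = 0.0103
MTTF = 1 / 0.0103
MTTF = 97.0874

97.0874


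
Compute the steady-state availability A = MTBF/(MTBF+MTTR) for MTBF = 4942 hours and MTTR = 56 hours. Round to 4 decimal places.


MTBF = 4942
MTTR = 56
MTBF + MTTR = 4998
A = 4942 / 4998
A = 0.9888

0.9888


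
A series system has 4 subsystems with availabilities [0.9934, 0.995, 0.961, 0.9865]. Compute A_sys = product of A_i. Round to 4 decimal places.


Subsystems: [0.9934, 0.995, 0.961, 0.9865]
After subsystem 1 (A=0.9934): product = 0.9934
After subsystem 2 (A=0.995): product = 0.9884
After subsystem 3 (A=0.961): product = 0.9499
After subsystem 4 (A=0.9865): product = 0.9371
A_sys = 0.9371

0.9371


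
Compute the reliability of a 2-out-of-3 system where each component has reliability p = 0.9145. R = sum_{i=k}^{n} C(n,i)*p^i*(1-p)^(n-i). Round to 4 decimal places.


k = 2, n = 3, p = 0.9145
i=2: C(3,2)=3 * 0.9145^2 * 0.0855^1 = 0.2145
i=3: C(3,3)=1 * 0.9145^3 * 0.0855^0 = 0.7648
R = sum of terms = 0.9793

0.9793


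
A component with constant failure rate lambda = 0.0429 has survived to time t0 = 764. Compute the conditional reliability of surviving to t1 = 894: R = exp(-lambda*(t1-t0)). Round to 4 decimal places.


lambda = 0.0429
t0 = 764, t1 = 894
t1 - t0 = 130
lambda * (t1-t0) = 0.0429 * 130 = 5.577
R = exp(-5.577)
R = 0.0038

0.0038


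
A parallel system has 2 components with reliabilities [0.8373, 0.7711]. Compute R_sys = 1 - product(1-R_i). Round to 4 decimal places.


Components: [0.8373, 0.7711]
(1 - 0.8373) = 0.1627, running product = 0.1627
(1 - 0.7711) = 0.2289, running product = 0.0372
Product of (1-R_i) = 0.0372
R_sys = 1 - 0.0372 = 0.9628

0.9628


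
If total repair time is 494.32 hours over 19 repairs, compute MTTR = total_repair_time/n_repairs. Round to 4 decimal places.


total_repair_time = 494.32
n_repairs = 19
MTTR = 494.32 / 19
MTTR = 26.0168

26.0168


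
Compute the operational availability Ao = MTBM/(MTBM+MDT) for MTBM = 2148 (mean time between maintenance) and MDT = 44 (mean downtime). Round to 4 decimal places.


MTBM = 2148
MDT = 44
MTBM + MDT = 2192
Ao = 2148 / 2192
Ao = 0.9799

0.9799


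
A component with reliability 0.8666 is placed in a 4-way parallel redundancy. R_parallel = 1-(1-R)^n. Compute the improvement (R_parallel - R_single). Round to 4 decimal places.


R_single = 0.8666, n = 4
1 - R_single = 0.1334
(1 - R_single)^n = 0.1334^4 = 0.0003
R_parallel = 1 - 0.0003 = 0.9997
Improvement = 0.9997 - 0.8666
Improvement = 0.1331

0.1331


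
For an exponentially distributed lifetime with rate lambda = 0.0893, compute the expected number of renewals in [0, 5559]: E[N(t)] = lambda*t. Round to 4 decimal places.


lambda = 0.0893
t = 5559
E[N(t)] = lambda * t
E[N(t)] = 0.0893 * 5559
E[N(t)] = 496.4187

496.4187


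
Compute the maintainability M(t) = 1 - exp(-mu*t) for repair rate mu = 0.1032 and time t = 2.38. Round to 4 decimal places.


mu = 0.1032, t = 2.38
mu * t = 0.1032 * 2.38 = 0.2456
exp(-0.2456) = 0.7822
M(t) = 1 - 0.7822
M(t) = 0.2178

0.2178


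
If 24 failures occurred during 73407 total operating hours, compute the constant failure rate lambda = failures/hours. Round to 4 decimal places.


failures = 24
total_hours = 73407
lambda = 24 / 73407
lambda = 0.0003

0.0003


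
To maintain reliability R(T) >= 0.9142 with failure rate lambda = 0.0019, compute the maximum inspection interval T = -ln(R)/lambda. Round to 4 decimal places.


R_target = 0.9142
lambda = 0.0019
-ln(0.9142) = 0.0897
T = 0.0897 / 0.0019
T = 47.2136

47.2136


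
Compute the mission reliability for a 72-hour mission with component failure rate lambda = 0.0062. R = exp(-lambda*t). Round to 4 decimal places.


lambda = 0.0062
mission_time = 72
lambda * t = 0.0062 * 72 = 0.4464
R = exp(-0.4464)
R = 0.6399

0.6399


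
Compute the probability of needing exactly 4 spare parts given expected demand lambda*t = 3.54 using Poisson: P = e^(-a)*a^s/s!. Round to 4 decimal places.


a = 3.54, s = 4
e^(-a) = e^(-3.54) = 0.029
a^s = 3.54^4 = 157.041
s! = 24
P = 0.029 * 157.041 / 24
P = 0.1898

0.1898


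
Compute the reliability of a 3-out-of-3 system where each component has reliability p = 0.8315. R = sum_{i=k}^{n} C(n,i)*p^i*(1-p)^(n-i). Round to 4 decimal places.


k = 3, n = 3, p = 0.8315
i=3: C(3,3)=1 * 0.8315^3 * 0.1685^0 = 0.5749
R = sum of terms = 0.5749

0.5749


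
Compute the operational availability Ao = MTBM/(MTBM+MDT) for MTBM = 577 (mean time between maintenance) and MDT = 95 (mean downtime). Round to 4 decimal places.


MTBM = 577
MDT = 95
MTBM + MDT = 672
Ao = 577 / 672
Ao = 0.8586

0.8586


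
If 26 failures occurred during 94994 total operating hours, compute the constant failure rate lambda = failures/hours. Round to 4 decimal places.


failures = 26
total_hours = 94994
lambda = 26 / 94994
lambda = 0.0003

0.0003


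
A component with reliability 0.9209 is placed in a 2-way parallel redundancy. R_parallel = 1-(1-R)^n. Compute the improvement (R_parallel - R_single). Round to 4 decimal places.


R_single = 0.9209, n = 2
1 - R_single = 0.0791
(1 - R_single)^n = 0.0791^2 = 0.0063
R_parallel = 1 - 0.0063 = 0.9937
Improvement = 0.9937 - 0.9209
Improvement = 0.0728

0.0728


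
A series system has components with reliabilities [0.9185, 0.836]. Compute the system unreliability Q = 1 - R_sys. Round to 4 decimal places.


Components: [0.9185, 0.836]
After component 1: product = 0.9185
After component 2: product = 0.7679
R_sys = 0.7679
Q = 1 - 0.7679 = 0.2321

0.2321


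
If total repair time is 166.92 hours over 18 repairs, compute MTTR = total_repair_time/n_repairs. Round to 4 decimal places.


total_repair_time = 166.92
n_repairs = 18
MTTR = 166.92 / 18
MTTR = 9.2733

9.2733


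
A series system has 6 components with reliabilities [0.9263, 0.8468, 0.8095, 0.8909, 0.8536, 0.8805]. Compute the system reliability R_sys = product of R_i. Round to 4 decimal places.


Components: [0.9263, 0.8468, 0.8095, 0.8909, 0.8536, 0.8805]
After component 1 (R=0.9263): product = 0.9263
After component 2 (R=0.8468): product = 0.7844
After component 3 (R=0.8095): product = 0.635
After component 4 (R=0.8909): product = 0.5657
After component 5 (R=0.8536): product = 0.4829
After component 6 (R=0.8805): product = 0.4252
R_sys = 0.4252

0.4252


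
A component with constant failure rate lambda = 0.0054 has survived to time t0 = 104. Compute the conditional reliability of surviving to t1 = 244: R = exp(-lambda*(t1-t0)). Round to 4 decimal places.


lambda = 0.0054
t0 = 104, t1 = 244
t1 - t0 = 140
lambda * (t1-t0) = 0.0054 * 140 = 0.756
R = exp(-0.756)
R = 0.4695

0.4695


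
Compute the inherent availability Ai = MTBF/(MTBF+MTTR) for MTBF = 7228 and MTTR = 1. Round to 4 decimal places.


MTBF = 7228
MTTR = 1
MTBF + MTTR = 7229
Ai = 7228 / 7229
Ai = 0.9999

0.9999


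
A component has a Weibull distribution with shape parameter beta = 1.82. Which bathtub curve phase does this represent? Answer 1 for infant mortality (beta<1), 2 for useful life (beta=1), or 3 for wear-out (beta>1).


beta = 1.82
Compare beta to 1:
beta < 1 => infant mortality (phase 1)
beta = 1 => useful life (phase 2)
beta > 1 => wear-out (phase 3)
Since beta = 1.82, this is wear-out (increasing failure rate)
Phase = 3

3


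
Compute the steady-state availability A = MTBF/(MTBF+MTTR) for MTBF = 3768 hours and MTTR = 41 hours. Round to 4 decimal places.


MTBF = 3768
MTTR = 41
MTBF + MTTR = 3809
A = 3768 / 3809
A = 0.9892

0.9892


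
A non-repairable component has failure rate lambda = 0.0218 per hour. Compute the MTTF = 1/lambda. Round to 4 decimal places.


lambda = 0.0218
MTTF = 1 / 0.0218
MTTF = 45.8716

45.8716


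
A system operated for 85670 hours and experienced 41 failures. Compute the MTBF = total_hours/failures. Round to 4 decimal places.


total_hours = 85670
failures = 41
MTBF = 85670 / 41
MTBF = 2089.5122

2089.5122


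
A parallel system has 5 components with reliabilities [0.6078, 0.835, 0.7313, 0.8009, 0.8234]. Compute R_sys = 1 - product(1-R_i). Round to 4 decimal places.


Components: [0.6078, 0.835, 0.7313, 0.8009, 0.8234]
(1 - 0.6078) = 0.3922, running product = 0.3922
(1 - 0.835) = 0.165, running product = 0.0647
(1 - 0.7313) = 0.2687, running product = 0.0174
(1 - 0.8009) = 0.1991, running product = 0.0035
(1 - 0.8234) = 0.1766, running product = 0.0006
Product of (1-R_i) = 0.0006
R_sys = 1 - 0.0006 = 0.9994

0.9994
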